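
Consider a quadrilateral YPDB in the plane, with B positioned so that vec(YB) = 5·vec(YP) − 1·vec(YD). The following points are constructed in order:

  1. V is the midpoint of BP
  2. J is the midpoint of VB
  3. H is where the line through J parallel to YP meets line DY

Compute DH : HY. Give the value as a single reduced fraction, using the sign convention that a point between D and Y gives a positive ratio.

DH:HY = -7/3

Set Y = (0, 0), P = (1, 0), D = (0, 1), B = (5, -1); any affine frame gives the same invariant.
1. V is the midpoint of BP ⇒ V = (3, -1/2)
2. J is the midpoint of VB ⇒ J = (4, -3/4)
3. H is where the line through J parallel to YP meets line DY ⇒ H = (0, -3/4)
H = D + t·(Y−D) with t = 7/4, so DH:HY = t:(1−t) = 7/4:-3/4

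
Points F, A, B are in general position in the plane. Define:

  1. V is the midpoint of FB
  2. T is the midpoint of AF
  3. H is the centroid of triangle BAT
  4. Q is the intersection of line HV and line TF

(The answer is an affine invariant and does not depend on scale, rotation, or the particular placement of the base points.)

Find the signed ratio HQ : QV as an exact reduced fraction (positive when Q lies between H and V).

HQ:QV = -2/3

Assign F = (0, 0), A = (1, 0), B = (0, 1) — the answer is frame-independent, so this choice is without loss of generality.
1. V is the midpoint of FB ⇒ V = (0, 1/2)
2. T is the midpoint of AF ⇒ T = (1/2, 0)
3. H is the centroid of triangle BAT ⇒ H = (1/2, 1/3)
4. Q is the intersection of line HV and line TF ⇒ Q = (3/2, 0)
Q = H + t·(V−H) with t = -2, so HQ:QV = t:(1−t) = -2:3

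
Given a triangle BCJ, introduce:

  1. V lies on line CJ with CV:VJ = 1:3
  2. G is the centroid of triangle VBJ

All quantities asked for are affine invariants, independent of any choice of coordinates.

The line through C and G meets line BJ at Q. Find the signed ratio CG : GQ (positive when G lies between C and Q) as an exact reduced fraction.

CG:GQ = 3

Assign B = (0, 0), C = (1, 0), J = (0, 1) — the answer is frame-independent, so this choice is without loss of generality.
1. V lies on line CJ with CV:VJ = 1:3 ⇒ V = (3/4, 1/4)
2. G is the centroid of triangle VBJ ⇒ G = (1/4, 5/12)
line CG meets BJ at Q = (0, 5/9)
G = C + t·(Q−C) with t = 3/4, so CG:GQ = 3/4:1/4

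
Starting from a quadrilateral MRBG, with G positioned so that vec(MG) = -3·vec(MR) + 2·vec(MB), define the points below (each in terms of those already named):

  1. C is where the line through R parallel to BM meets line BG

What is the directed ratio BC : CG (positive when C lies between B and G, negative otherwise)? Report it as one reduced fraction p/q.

BC:CG = -1/4

Set M = (0, 0), R = (1, 0), B = (0, 1), G = (-3, 2); any affine frame gives the same invariant.
1. C is where the line through R parallel to BM meets line BG ⇒ C = (1, 2/3)
C = B + t·(G−B) with t = -1/3, so BC:CG = t:(1−t) = -1/3:4/3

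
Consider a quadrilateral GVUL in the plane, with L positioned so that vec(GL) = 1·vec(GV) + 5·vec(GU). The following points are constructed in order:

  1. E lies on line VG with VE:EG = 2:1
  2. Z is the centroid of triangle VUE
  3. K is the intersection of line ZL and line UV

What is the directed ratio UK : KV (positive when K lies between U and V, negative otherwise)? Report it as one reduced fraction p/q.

UK:KV = 22/25

Choose coordinates G = (0, 0), V = (1, 0), U = (0, 1), L = (1, 5).
1. E lies on line VG with VE:EG = 2:1 ⇒ E = (1/3, 0)
2. Z is the centroid of triangle VUE ⇒ Z = (4/9, 1/3)
3. K is the intersection of line ZL and line UV ⇒ K = (22/47, 25/47)
K = U + t·(V−U) with t = 22/47, so UK:KV = t:(1−t) = 22/47:25/47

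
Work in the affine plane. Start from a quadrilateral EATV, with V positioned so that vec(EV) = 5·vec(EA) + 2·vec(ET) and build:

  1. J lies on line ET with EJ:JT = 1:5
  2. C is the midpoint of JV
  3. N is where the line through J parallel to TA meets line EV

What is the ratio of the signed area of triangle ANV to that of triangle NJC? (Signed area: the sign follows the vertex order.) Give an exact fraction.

Assign E = (0, 0), A = (1, 0), T = (0, 1), V = (5, 2) — the answer is frame-independent, so this choice is without loss of generality.
1. J lies on line ET with EJ:JT = 1:5 ⇒ J = (0, 1/6)
2. C is the midpoint of JV ⇒ C = (5/2, 13/12)
3. N is where the line through J parallel to TA meets line EV ⇒ N = (5/42, 1/21)
2·[ANV] = -41/21, 2·[NJC] = -205/504
[ANV]:[NJC] = -41/21:-205/504 = 24/5

[ANV]:[NJC] = 24/5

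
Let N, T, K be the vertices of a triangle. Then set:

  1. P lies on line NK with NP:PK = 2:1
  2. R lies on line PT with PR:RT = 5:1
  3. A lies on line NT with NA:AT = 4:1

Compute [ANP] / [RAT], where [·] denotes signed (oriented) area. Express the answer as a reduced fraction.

Set N = (0, 0), T = (1, 0), K = (0, 1); any affine frame gives the same invariant.
1. P lies on line NK with NP:PK = 2:1 ⇒ P = (0, 2/3)
2. R lies on line PT with PR:RT = 5:1 ⇒ R = (5/6, 1/9)
3. A lies on line NT with NA:AT = 4:1 ⇒ A = (4/5, 0)
2·[ANP] = -8/15, 2·[RAT] = 1/45
[ANP]:[RAT] = -8/15:1/45 = -24

[ANP]:[RAT] = -24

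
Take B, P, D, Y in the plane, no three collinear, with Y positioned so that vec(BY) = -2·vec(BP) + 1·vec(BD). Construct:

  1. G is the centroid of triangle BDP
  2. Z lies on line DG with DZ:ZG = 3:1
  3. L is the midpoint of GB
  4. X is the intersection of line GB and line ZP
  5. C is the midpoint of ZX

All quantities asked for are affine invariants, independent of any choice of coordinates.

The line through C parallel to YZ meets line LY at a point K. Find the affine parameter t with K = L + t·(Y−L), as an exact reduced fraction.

t = 86/95

Assign B = (0, 0), P = (1, 0), D = (0, 1), Y = (-2, 1) — the answer is frame-independent, so this choice is without loss of generality.
1. G is the centroid of triangle BDP ⇒ G = (1/3, 1/3)
2. Z lies on line DG with DZ:ZG = 3:1 ⇒ Z = (1/4, 1/2)
3. L is the midpoint of GB ⇒ L = (1/6, 1/6)
4. X is the intersection of line GB and line ZP ⇒ X = (2/5, 2/5)
5. C is the midpoint of ZX ⇒ C = (13/40, 9/20)
through C parallel to YZ: direction (9/4, -1/2); meets LY at K = (-341/190, 35/38)
K = L + t·(Y−L) with t = 86/95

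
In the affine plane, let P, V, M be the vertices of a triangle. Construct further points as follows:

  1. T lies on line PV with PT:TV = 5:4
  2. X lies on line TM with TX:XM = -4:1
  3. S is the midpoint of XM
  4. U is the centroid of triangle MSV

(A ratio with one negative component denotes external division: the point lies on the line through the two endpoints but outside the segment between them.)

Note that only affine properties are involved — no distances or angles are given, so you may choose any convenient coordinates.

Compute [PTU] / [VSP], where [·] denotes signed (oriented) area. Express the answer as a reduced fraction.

Work in coordinates with P = (0, 0), V = (1, 0), M = (0, 1).
1. T lies on line PV with PT:TV = 5:4 ⇒ T = (5/9, 0)
2. X lies on line TM with TX:XM = -4:1 ⇒ X = (-5/27, 4/3)
3. S is the midpoint of XM ⇒ S = (-5/54, 7/6)
4. U is the centroid of triangle MSV ⇒ U = (49/162, 13/18)
2·[PTU] = 65/162, 2·[VSP] = 7/6
[PTU]:[VSP] = 65/162:7/6 = 65/189

[PTU]:[VSP] = 65/189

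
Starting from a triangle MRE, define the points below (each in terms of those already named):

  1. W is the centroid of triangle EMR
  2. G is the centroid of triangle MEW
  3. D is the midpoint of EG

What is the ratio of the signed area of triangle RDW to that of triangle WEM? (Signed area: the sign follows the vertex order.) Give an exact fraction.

Work in coordinates with M = (0, 0), R = (1, 0), E = (0, 1).
1. W is the centroid of triangle EMR ⇒ W = (1/3, 1/3)
2. G is the centroid of triangle MEW ⇒ G = (1/9, 4/9)
3. D is the midpoint of EG ⇒ D = (1/18, 13/18)
2·[RDW] = 1/6, 2·[WEM] = 1/3
[RDW]:[WEM] = 1/6:1/3 = 1/2

[RDW]:[WEM] = 1/2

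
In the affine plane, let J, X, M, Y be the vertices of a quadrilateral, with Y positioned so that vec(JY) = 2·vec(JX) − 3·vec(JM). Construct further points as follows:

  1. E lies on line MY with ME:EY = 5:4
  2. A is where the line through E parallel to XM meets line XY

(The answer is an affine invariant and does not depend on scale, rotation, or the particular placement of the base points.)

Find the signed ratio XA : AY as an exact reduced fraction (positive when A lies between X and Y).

Work in coordinates with J = (0, 0), X = (1, 0), M = (0, 1), Y = (2, -3).
1. E lies on line MY with ME:EY = 5:4 ⇒ E = (10/9, -11/9)
2. A is where the line through E parallel to XM meets line XY ⇒ A = (14/9, -5/3)
A = X + t·(Y−X) with t = 5/9, so XA:AY = t:(1−t) = 5/9:4/9

XA:AY = 5/4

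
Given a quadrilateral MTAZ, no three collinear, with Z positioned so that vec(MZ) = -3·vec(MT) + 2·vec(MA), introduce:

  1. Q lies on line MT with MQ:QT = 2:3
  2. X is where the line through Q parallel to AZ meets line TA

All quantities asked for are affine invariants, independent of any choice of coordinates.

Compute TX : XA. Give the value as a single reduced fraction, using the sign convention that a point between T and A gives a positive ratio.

TX:XA = -3/13

Work in coordinates with M = (0, 0), T = (1, 0), A = (0, 1), Z = (-3, 2).
1. Q lies on line MT with MQ:QT = 2:3 ⇒ Q = (2/5, 0)
2. X is where the line through Q parallel to AZ meets line TA ⇒ X = (13/10, -3/10)
X = T + t·(A−T) with t = -3/10, so TX:XA = t:(1−t) = -3/10:13/10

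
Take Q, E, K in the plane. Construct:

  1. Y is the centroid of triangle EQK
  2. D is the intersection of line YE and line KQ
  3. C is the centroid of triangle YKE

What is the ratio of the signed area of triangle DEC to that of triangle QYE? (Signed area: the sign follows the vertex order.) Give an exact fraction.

[DEC]:[QYE] = -1/2

Assign Q = (0, 0), E = (1, 0), K = (0, 1) — the answer is frame-independent, so this choice is without loss of generality.
1. Y is the centroid of triangle EQK ⇒ Y = (1/3, 1/3)
2. D is the intersection of line YE and line KQ ⇒ D = (0, 1/2)
3. C is the centroid of triangle YKE ⇒ C = (4/9, 4/9)
2·[DEC] = 1/6, 2·[QYE] = -1/3
[DEC]:[QYE] = 1/6:-1/3 = -1/2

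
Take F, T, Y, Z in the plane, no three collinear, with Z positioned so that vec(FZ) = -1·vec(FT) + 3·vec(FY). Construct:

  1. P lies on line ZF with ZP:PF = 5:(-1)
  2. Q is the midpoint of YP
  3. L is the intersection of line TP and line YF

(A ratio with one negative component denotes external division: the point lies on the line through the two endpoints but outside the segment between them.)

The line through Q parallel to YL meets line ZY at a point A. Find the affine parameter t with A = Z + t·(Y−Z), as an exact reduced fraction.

Work in coordinates with F = (0, 0), T = (1, 0), Y = (0, 1), Z = (-1, 3).
1. P lies on line ZF with ZP:PF = 5:(-1) ⇒ P = (1/4, -3/4)
2. Q is the midpoint of YP ⇒ Q = (1/8, 1/8)
3. L is the intersection of line TP and line YF ⇒ L = (0, -1)
through Q parallel to YL: direction (0, -2); meets ZY at A = (1/8, 3/4)
A = Z + t·(Y−Z) with t = 9/8

t = 9/8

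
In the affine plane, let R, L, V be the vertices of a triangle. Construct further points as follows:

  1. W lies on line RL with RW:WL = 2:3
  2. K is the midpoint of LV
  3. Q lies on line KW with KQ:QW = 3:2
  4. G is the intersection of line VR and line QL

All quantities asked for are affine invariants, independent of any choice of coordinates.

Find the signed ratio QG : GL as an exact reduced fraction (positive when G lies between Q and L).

Set R = (0, 0), L = (1, 0), V = (0, 1); any affine frame gives the same invariant.
1. W lies on line RL with RW:WL = 2:3 ⇒ W = (2/5, 0)
2. K is the midpoint of LV ⇒ K = (1/2, 1/2)
3. Q lies on line KW with KQ:QW = 3:2 ⇒ Q = (11/25, 1/5)
4. G is the intersection of line VR and line QL ⇒ G = (0, 5/14)
G = Q + t·(L−Q) with t = -11/14, so QG:GL = t:(1−t) = -11/14:25/14

QG:GL = -11/25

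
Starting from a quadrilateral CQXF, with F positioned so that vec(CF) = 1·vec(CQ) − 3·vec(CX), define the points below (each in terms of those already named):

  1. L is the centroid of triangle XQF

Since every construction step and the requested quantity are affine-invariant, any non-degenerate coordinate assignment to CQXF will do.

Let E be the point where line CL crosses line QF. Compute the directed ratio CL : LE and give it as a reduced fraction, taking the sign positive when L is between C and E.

CL:LE = 2

Set C = (0, 0), Q = (1, 0), X = (0, 1), F = (1, -3); any affine frame gives the same invariant.
1. L is the centroid of triangle XQF ⇒ L = (2/3, -2/3)
line CL meets QF at E = (1, -1)
L = C + t·(E−C) with t = 2/3, so CL:LE = 2/3:1/3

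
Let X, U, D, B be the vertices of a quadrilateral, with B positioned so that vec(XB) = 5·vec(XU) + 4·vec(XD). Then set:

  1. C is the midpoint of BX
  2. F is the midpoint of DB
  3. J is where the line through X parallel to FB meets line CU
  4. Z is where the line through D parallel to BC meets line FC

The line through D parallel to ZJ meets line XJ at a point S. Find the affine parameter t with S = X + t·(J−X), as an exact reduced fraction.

Work in coordinates with X = (0, 0), U = (1, 0), D = (0, 1), B = (5, 4).
1. C is the midpoint of BX ⇒ C = (5/2, 2)
2. F is the midpoint of DB ⇒ F = (5/2, 5/2)
3. J is where the line through X parallel to FB meets line CU ⇒ J = (20/11, 12/11)
4. Z is where the line through D parallel to BC meets line FC ⇒ Z = (5/2, 3)
through D parallel to ZJ: direction (-15/22, -21/11); meets XJ at S = (-5/11, -3/11)
S = X + t·(J−X) with t = -1/4

t = -1/4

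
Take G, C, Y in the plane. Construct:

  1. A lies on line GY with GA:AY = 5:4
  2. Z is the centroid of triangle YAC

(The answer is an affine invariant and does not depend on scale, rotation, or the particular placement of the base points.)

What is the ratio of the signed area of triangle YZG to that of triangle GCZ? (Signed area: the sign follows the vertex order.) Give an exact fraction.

Choose coordinates G = (0, 0), C = (1, 0), Y = (0, 1).
1. A lies on line GY with GA:AY = 5:4 ⇒ A = (0, 5/9)
2. Z is the centroid of triangle YAC ⇒ Z = (1/3, 14/27)
2·[YZG] = -1/3, 2·[GCZ] = 14/27
[YZG]:[GCZ] = -1/3:14/27 = -9/14

[YZG]:[GCZ] = -9/14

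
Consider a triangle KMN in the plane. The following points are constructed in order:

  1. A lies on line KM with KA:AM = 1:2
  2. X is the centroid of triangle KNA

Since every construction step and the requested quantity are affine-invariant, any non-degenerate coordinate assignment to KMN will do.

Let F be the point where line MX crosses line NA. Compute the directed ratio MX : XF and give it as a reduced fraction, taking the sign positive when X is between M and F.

Choose coordinates K = (0, 0), M = (1, 0), N = (0, 1).
1. A lies on line KM with KA:AM = 1:2 ⇒ A = (1/3, 0)
2. X is the centroid of triangle KNA ⇒ X = (1/9, 1/3)
line MX meets NA at F = (5/21, 2/7)
X = M + t·(F−M) with t = 7/6, so MX:XF = 7/6:-1/6

MX:XF = -7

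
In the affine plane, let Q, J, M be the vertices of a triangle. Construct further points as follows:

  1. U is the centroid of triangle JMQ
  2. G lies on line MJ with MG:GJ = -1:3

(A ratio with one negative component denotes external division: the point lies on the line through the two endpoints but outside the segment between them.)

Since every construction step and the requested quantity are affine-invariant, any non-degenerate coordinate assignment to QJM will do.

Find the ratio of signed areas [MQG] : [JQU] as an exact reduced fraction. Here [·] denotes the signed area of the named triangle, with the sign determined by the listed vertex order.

Set Q = (0, 0), J = (1, 0), M = (0, 1); any affine frame gives the same invariant.
1. U is the centroid of triangle JMQ ⇒ U = (1/3, 1/3)
2. G lies on line MJ with MG:GJ = -1:3 ⇒ G = (-1/2, 3/2)
2·[MQG] = -1/2, 2·[JQU] = -1/3
[MQG]:[JQU] = -1/2:-1/3 = 3/2

[MQG]:[JQU] = 3/2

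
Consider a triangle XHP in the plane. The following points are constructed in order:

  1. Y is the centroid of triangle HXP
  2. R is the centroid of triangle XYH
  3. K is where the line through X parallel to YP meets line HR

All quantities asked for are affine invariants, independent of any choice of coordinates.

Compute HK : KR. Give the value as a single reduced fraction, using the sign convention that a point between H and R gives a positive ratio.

HK:KR = -2

Assign X = (0, 0), H = (1, 0), P = (0, 1) — the answer is frame-independent, so this choice is without loss of generality.
1. Y is the centroid of triangle HXP ⇒ Y = (1/3, 1/3)
2. R is the centroid of triangle XYH ⇒ R = (4/9, 1/9)
3. K is where the line through X parallel to YP meets line HR ⇒ K = (-1/9, 2/9)
K = H + t·(R−H) with t = 2, so HK:KR = t:(1−t) = 2:-1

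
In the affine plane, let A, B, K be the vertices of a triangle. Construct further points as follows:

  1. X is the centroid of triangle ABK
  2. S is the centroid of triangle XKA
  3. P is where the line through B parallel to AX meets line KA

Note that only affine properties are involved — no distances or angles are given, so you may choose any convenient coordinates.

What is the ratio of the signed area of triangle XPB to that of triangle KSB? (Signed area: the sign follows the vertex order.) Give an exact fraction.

Work in coordinates with A = (0, 0), B = (1, 0), K = (0, 1).
1. X is the centroid of triangle ABK ⇒ X = (1/3, 1/3)
2. S is the centroid of triangle XKA ⇒ S = (1/9, 4/9)
3. P is where the line through B parallel to AX meets line KA ⇒ P = (0, -1)
2·[XPB] = 1, 2·[KSB] = 4/9
[XPB]:[KSB] = 1:4/9 = 9/4

[XPB]:[KSB] = 9/4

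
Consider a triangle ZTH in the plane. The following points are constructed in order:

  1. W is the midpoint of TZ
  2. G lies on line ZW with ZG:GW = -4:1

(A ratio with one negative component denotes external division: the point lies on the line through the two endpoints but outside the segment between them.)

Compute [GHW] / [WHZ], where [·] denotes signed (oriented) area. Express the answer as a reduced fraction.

Choose coordinates Z = (0, 0), T = (1, 0), H = (0, 1).
1. W is the midpoint of TZ ⇒ W = (1/2, 0)
2. G lies on line ZW with ZG:GW = -4:1 ⇒ G = (2/3, 0)
2·[GHW] = 1/6, 2·[WHZ] = 1/2
[GHW]:[WHZ] = 1/6:1/2 = 1/3

[GHW]:[WHZ] = 1/3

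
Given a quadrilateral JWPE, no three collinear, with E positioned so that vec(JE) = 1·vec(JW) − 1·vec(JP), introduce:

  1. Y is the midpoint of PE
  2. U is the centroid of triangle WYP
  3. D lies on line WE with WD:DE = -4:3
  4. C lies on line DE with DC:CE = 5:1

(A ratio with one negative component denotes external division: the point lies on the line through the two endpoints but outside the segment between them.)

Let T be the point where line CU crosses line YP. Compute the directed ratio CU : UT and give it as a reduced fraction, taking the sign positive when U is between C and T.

CU:UT = -5/2

Set J = (0, 0), W = (1, 0), P = (0, 1), E = (1, -1); any affine frame gives the same invariant.
1. Y is the midpoint of PE ⇒ Y = (1/2, 0)
2. U is the centroid of triangle WYP ⇒ U = (1/2, 1/3)
3. D lies on line WE with WD:DE = -4:3 ⇒ D = (1, -4)
4. C lies on line DE with DC:CE = 5:1 ⇒ C = (1, -3/2)
line CU meets YP at T = (7/10, -2/5)
U = C + t·(T−C) with t = 5/3, so CU:UT = 5/3:-2/3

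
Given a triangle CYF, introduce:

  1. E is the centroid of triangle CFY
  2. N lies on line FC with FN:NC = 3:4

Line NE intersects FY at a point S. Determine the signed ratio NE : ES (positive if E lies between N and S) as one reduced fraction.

Assign C = (0, 0), Y = (1, 0), F = (0, 1) — the answer is frame-independent, so this choice is without loss of generality.
1. E is the centroid of triangle CFY ⇒ E = (1/3, 1/3)
2. N lies on line FC with FN:NC = 3:4 ⇒ N = (0, 4/7)
line NE meets FY at S = (3/2, -1/2)
E = N + t·(S−N) with t = 2/9, so NE:ES = 2/9:7/9

NE:ES = 2/7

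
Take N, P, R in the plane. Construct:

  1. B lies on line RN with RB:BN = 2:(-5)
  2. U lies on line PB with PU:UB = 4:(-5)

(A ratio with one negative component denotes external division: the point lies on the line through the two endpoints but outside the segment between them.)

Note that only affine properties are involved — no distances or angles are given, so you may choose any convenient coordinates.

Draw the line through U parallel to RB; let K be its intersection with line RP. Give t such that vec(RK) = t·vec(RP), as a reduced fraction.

t = 5

Choose coordinates N = (0, 0), P = (1, 0), R = (0, 1).
1. B lies on line RN with RB:BN = 2:(-5) ⇒ B = (0, 5/3)
2. U lies on line PB with PU:UB = 4:(-5) ⇒ U = (5, -20/3)
through U parallel to RB: direction (0, 2/3); meets RP at K = (5, -4)
K = R + t·(P−R) with t = 5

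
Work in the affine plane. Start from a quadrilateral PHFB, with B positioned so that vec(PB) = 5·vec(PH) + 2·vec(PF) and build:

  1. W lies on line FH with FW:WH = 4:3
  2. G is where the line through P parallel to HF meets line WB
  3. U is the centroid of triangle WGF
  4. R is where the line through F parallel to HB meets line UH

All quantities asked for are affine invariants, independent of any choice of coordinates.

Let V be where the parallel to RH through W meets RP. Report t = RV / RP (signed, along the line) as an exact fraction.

Set P = (0, 0), H = (1, 0), F = (0, 1), B = (5, 2); any affine frame gives the same invariant.
1. W lies on line FH with FW:WH = 4:3 ⇒ W = (4/7, 3/7)
2. G is where the line through P parallel to HF meets line WB ⇒ G = (-1/6, 1/6)
3. U is the centroid of triangle WGF ⇒ U = (17/126, 67/126)
4. R is where the line through F parallel to HB meets line UH ⇒ R = (-28/81, 67/81)
through W parallel to RH: direction (109/81, -67/81); meets RP at V = (-2380/5427, 85/81)
V = R + t·(P−R) with t = -18/67

t = -18/67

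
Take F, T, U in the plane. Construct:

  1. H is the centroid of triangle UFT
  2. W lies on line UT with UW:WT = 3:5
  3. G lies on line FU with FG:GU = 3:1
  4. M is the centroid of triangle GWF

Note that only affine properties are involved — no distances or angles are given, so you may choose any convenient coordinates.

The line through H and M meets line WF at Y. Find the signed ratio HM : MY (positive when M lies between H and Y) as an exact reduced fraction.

HM:MY = -17/9

Assign F = (0, 0), T = (1, 0), U = (0, 1) — the answer is frame-independent, so this choice is without loss of generality.
1. H is the centroid of triangle UFT ⇒ H = (1/3, 1/3)
2. W lies on line UT with UW:WT = 3:5 ⇒ W = (3/8, 5/8)
3. G lies on line FU with FG:GU = 3:1 ⇒ G = (0, 3/4)
4. M is the centroid of triangle GWF ⇒ M = (1/8, 11/24)
line HM meets WF at Y = (4/17, 20/51)
M = H + t·(Y−H) with t = 17/8, so HM:MY = 17/8:-9/8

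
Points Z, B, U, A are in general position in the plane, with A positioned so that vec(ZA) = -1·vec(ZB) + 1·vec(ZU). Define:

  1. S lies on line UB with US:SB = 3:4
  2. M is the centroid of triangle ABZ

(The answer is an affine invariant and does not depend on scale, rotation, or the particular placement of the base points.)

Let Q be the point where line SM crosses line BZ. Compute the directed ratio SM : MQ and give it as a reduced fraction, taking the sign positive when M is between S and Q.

SM:MQ = 5/7

Set Z = (0, 0), B = (1, 0), U = (0, 1), A = (-1, 1); any affine frame gives the same invariant.
1. S lies on line UB with US:SB = 3:4 ⇒ S = (3/7, 4/7)
2. M is the centroid of triangle ABZ ⇒ M = (0, 1/3)
line SM meets BZ at Q = (-3/5, 0)
M = S + t·(Q−S) with t = 5/12, so SM:MQ = 5/12:7/12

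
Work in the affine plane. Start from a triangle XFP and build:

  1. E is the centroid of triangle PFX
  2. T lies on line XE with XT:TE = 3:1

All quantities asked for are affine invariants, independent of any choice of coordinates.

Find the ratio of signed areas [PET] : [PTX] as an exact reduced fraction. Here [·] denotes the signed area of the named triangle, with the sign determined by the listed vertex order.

Choose coordinates X = (0, 0), F = (1, 0), P = (0, 1).
1. E is the centroid of triangle PFX ⇒ E = (1/3, 1/3)
2. T lies on line XE with XT:TE = 3:1 ⇒ T = (1/4, 1/4)
2·[PET] = -1/12, 2·[PTX] = -1/4
[PET]:[PTX] = -1/12:-1/4 = 1/3

[PET]:[PTX] = 1/3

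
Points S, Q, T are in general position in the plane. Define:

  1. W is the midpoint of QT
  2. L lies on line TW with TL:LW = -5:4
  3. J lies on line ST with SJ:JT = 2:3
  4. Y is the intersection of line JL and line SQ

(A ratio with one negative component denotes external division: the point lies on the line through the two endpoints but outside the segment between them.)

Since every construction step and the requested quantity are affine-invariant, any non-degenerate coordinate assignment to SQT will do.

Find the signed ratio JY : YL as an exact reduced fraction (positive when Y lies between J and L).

JY:YL = 4/15

Assign S = (0, 0), Q = (1, 0), T = (0, 1) — the answer is frame-independent, so this choice is without loss of generality.
1. W is the midpoint of QT ⇒ W = (1/2, 1/2)
2. L lies on line TW with TL:LW = -5:4 ⇒ L = (5/2, -3/2)
3. J lies on line ST with SJ:JT = 2:3 ⇒ J = (0, 2/5)
4. Y is the intersection of line JL and line SQ ⇒ Y = (10/19, 0)
Y = J + t·(L−J) with t = 4/19, so JY:YL = t:(1−t) = 4/19:15/19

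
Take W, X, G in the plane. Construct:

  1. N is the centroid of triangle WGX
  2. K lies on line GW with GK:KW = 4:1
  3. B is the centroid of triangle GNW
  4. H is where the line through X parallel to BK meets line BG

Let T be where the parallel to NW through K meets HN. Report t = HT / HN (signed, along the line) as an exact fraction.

t = 28/25

Set W = (0, 0), X = (1, 0), G = (0, 1); any affine frame gives the same invariant.
1. N is the centroid of triangle WGX ⇒ N = (1/3, 1/3)
2. K lies on line GW with GK:KW = 4:1 ⇒ K = (0, 1/5)
3. B is the centroid of triangle GNW ⇒ B = (1/9, 4/9)
4. H is where the line through X parallel to BK meets line BG ⇒ H = (4/9, -11/9)
through K parallel to NW: direction (-1/3, -1/3); meets HN at T = (8/25, 13/25)
T = H + t·(N−H) with t = 28/25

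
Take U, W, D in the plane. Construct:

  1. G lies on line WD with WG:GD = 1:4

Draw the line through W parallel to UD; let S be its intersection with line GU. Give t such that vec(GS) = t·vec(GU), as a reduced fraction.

t = -1/4

Assign U = (0, 0), W = (1, 0), D = (0, 1) — the answer is frame-independent, so this choice is without loss of generality.
1. G lies on line WD with WG:GD = 1:4 ⇒ G = (4/5, 1/5)
through W parallel to UD: direction (0, 1); meets GU at S = (1, 1/4)
S = G + t·(U−G) with t = -1/4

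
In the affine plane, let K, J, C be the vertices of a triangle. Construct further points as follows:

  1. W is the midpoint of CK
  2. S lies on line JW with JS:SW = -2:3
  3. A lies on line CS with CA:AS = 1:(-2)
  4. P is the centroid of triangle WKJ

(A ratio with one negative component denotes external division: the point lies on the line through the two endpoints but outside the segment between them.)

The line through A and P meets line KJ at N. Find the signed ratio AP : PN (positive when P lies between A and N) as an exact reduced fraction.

AP:PN = 17

Work in coordinates with K = (0, 0), J = (1, 0), C = (0, 1).
1. W is the midpoint of CK ⇒ W = (0, 1/2)
2. S lies on line JW with JS:SW = -2:3 ⇒ S = (3, -1)
3. A lies on line CS with CA:AS = 1:(-2) ⇒ A = (-3, 3)
4. P is the centroid of triangle WKJ ⇒ P = (1/3, 1/6)
line AP meets KJ at N = (9/17, 0)
P = A + t·(N−A) with t = 17/18, so AP:PN = 17/18:1/18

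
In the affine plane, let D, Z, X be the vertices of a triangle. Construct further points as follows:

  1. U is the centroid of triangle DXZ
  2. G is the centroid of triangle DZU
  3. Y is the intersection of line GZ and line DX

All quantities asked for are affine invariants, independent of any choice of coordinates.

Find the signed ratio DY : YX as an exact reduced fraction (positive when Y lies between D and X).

Assign D = (0, 0), Z = (1, 0), X = (0, 1) — the answer is frame-independent, so this choice is without loss of generality.
1. U is the centroid of triangle DXZ ⇒ U = (1/3, 1/3)
2. G is the centroid of triangle DZU ⇒ G = (4/9, 1/9)
3. Y is the intersection of line GZ and line DX ⇒ Y = (0, 1/5)
Y = D + t·(X−D) with t = 1/5, so DY:YX = t:(1−t) = 1/5:4/5

DY:YX = 1/4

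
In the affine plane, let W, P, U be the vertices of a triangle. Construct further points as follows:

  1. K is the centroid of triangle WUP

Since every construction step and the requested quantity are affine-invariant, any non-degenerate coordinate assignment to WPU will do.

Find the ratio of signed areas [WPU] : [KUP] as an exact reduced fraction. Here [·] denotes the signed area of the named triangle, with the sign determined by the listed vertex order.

Work in coordinates with W = (0, 0), P = (1, 0), U = (0, 1).
1. K is the centroid of triangle WUP ⇒ K = (1/3, 1/3)
2·[WPU] = 1, 2·[KUP] = -1/3
[WPU]:[KUP] = 1:-1/3 = -3

[WPU]:[KUP] = -3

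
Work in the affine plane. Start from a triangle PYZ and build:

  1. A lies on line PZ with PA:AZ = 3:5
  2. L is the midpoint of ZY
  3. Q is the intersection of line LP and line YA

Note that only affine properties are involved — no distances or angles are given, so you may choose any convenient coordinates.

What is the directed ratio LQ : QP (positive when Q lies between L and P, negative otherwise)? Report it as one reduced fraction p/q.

Assign P = (0, 0), Y = (1, 0), Z = (0, 1) — the answer is frame-independent, so this choice is without loss of generality.
1. A lies on line PZ with PA:AZ = 3:5 ⇒ A = (0, 3/8)
2. L is the midpoint of ZY ⇒ L = (1/2, 1/2)
3. Q is the intersection of line LP and line YA ⇒ Q = (3/11, 3/11)
Q = L + t·(P−L) with t = 5/11, so LQ:QP = t:(1−t) = 5/11:6/11

LQ:QP = 5/6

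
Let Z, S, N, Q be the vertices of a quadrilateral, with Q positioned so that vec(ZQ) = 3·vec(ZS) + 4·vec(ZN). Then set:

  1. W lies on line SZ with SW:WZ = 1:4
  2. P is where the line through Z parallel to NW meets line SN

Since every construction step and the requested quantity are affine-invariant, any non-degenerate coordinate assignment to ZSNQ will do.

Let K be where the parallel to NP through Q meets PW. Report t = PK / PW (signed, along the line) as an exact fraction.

Set Z = (0, 0), S = (1, 0), N = (0, 1), Q = (3, 4); any affine frame gives the same invariant.
1. W lies on line SZ with SW:WZ = 1:4 ⇒ W = (4/5, 0)
2. P is where the line through Z parallel to NW meets line SN ⇒ P = (-4, 5)
through Q parallel to NP: direction (-4, 4); meets PW at K = (-148, 155)
K = P + t·(W−P) with t = -30

t = -30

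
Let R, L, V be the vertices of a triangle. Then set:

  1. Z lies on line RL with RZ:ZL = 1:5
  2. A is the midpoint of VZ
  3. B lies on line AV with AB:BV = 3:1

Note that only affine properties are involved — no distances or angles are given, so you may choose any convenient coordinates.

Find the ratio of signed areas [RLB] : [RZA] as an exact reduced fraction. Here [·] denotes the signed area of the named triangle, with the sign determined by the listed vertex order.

Set R = (0, 0), L = (1, 0), V = (0, 1); any affine frame gives the same invariant.
1. Z lies on line RL with RZ:ZL = 1:5 ⇒ Z = (1/6, 0)
2. A is the midpoint of VZ ⇒ A = (1/12, 1/2)
3. B lies on line AV with AB:BV = 3:1 ⇒ B = (1/48, 7/8)
2·[RLB] = 7/8, 2·[RZA] = 1/12
[RLB]:[RZA] = 7/8:1/12 = 21/2

[RLB]:[RZA] = 21/2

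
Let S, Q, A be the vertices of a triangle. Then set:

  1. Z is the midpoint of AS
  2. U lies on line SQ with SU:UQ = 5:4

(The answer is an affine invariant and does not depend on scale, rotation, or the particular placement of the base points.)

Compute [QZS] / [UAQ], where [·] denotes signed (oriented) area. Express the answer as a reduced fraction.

[QZS]:[UAQ] = -9/8

Choose coordinates S = (0, 0), Q = (1, 0), A = (0, 1).
1. Z is the midpoint of AS ⇒ Z = (0, 1/2)
2. U lies on line SQ with SU:UQ = 5:4 ⇒ U = (5/9, 0)
2·[QZS] = 1/2, 2·[UAQ] = -4/9
[QZS]:[UAQ] = 1/2:-4/9 = -9/8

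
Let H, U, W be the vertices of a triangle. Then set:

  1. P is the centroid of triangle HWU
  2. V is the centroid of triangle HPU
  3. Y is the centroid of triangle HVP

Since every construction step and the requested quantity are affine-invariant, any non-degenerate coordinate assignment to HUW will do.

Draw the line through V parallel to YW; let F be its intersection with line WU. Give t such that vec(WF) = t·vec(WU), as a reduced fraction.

Work in coordinates with H = (0, 0), U = (1, 0), W = (0, 1).
1. P is the centroid of triangle HWU ⇒ P = (1/3, 1/3)
2. V is the centroid of triangle HPU ⇒ V = (4/9, 1/9)
3. Y is the centroid of triangle HVP ⇒ Y = (7/27, 4/27)
through V parallel to YW: direction (-7/27, 23/27); meets WU at F = (1/4, 3/4)
F = W + t·(U−W) with t = 1/4

t = 1/4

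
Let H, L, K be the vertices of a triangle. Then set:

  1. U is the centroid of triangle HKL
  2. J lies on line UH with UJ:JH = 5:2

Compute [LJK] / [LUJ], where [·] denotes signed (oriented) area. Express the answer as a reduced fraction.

[LJK]:[LUJ] = -17/5

Set H = (0, 0), L = (1, 0), K = (0, 1); any affine frame gives the same invariant.
1. U is the centroid of triangle HKL ⇒ U = (1/3, 1/3)
2. J lies on line UH with UJ:JH = 5:2 ⇒ J = (2/21, 2/21)
2·[LJK] = -17/21, 2·[LUJ] = 5/21
[LJK]:[LUJ] = -17/21:5/21 = -17/5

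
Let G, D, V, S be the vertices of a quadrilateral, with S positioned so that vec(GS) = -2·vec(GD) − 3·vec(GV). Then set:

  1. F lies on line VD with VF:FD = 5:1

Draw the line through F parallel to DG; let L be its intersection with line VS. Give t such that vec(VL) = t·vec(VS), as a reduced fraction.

Work in coordinates with G = (0, 0), D = (1, 0), V = (0, 1), S = (-2, -3).
1. F lies on line VD with VF:FD = 5:1 ⇒ F = (5/6, 1/6)
through F parallel to DG: direction (-1, 0); meets VS at L = (-5/12, 1/6)
L = V + t·(S−V) with t = 5/24

t = 5/24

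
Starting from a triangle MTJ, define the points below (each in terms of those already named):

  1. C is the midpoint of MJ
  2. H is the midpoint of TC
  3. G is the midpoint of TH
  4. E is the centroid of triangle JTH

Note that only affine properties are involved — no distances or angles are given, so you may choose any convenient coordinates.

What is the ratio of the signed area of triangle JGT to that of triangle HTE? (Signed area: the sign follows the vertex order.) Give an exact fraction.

Choose coordinates M = (0, 0), T = (1, 0), J = (0, 1).
1. C is the midpoint of MJ ⇒ C = (0, 1/2)
2. H is the midpoint of TC ⇒ H = (1/2, 1/4)
3. G is the midpoint of TH ⇒ G = (3/4, 1/8)
4. E is the centroid of triangle JTH ⇒ E = (1/2, 5/12)
2·[JGT] = 1/8, 2·[HTE] = 1/12
[JGT]:[HTE] = 1/8:1/12 = 3/2

[JGT]:[HTE] = 3/2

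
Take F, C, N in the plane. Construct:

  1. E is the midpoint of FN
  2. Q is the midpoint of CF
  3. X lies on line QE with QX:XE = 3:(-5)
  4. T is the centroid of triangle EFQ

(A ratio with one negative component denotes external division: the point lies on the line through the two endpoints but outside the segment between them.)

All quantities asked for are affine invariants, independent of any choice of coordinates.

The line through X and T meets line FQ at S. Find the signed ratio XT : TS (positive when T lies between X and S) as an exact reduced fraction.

Work in coordinates with F = (0, 0), C = (1, 0), N = (0, 1).
1. E is the midpoint of FN ⇒ E = (0, 1/2)
2. Q is the midpoint of CF ⇒ Q = (1/2, 0)
3. X lies on line QE with QX:XE = 3:(-5) ⇒ X = (5/4, -3/4)
4. T is the centroid of triangle EFQ ⇒ T = (1/6, 1/6)
line XT meets FQ at S = (4/11, 0)
T = X + t·(S−X) with t = 11/9, so XT:TS = 11/9:-2/9

XT:TS = -11/2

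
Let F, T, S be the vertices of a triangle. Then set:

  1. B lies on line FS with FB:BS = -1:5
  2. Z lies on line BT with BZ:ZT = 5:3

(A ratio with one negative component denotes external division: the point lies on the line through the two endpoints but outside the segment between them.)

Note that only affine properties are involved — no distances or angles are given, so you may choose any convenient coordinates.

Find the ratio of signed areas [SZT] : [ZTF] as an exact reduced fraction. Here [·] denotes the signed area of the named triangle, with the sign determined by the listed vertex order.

Choose coordinates F = (0, 0), T = (1, 0), S = (0, 1).
1. B lies on line FS with FB:BS = -1:5 ⇒ B = (0, -1/4)
2. Z lies on line BT with BZ:ZT = 5:3 ⇒ Z = (5/8, -3/32)
2·[SZT] = 15/32, 2·[ZTF] = 3/32
[SZT]:[ZTF] = 15/32:3/32 = 5

[SZT]:[ZTF] = 5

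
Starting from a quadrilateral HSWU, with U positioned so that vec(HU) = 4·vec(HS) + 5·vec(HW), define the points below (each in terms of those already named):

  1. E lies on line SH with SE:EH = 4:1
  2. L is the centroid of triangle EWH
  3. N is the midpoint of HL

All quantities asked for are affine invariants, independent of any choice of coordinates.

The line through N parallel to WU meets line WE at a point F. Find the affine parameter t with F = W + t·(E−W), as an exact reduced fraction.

t = 13/18

Work in coordinates with H = (0, 0), S = (1, 0), W = (0, 1), U = (4, 5).
1. E lies on line SH with SE:EH = 4:1 ⇒ E = (1/5, 0)
2. L is the centroid of triangle EWH ⇒ L = (1/15, 1/3)
3. N is the midpoint of HL ⇒ N = (1/30, 1/6)
through N parallel to WU: direction (4, 4); meets WE at F = (13/90, 5/18)
F = W + t·(E−W) with t = 13/18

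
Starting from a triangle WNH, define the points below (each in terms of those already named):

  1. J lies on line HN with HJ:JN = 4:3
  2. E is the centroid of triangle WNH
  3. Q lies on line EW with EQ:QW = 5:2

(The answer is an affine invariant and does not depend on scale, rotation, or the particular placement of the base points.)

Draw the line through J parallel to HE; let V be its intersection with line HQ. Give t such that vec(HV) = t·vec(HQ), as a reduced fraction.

t = -4/5

Set W = (0, 0), N = (1, 0), H = (0, 1); any affine frame gives the same invariant.
1. J lies on line HN with HJ:JN = 4:3 ⇒ J = (4/7, 3/7)
2. E is the centroid of triangle WNH ⇒ E = (1/3, 1/3)
3. Q lies on line EW with EQ:QW = 5:2 ⇒ Q = (2/21, 2/21)
through J parallel to HE: direction (1/3, -2/3); meets HQ at V = (-8/105, 181/105)
V = H + t·(Q−H) with t = -4/5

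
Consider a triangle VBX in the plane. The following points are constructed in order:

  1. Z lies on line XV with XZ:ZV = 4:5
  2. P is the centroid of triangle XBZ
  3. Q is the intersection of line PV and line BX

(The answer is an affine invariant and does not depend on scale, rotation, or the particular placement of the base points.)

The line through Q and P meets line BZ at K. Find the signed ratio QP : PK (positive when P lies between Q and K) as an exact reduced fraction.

Choose coordinates V = (0, 0), B = (1, 0), X = (0, 1).
1. Z lies on line XV with XZ:ZV = 4:5 ⇒ Z = (0, 5/9)
2. P is the centroid of triangle XBZ ⇒ P = (1/3, 14/27)
3. Q is the intersection of line PV and line BX ⇒ Q = (9/23, 14/23)
line QP meets BZ at K = (5/19, 70/171)
P = Q + t·(K−Q) with t = 19/42, so QP:PK = 19/42:23/42

QP:PK = 19/23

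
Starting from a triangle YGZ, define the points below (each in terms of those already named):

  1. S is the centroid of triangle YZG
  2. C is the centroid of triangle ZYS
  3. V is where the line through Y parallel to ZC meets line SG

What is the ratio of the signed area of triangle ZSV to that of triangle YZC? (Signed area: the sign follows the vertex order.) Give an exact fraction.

[ZSV]:[YZC] = 2

Assign Y = (0, 0), G = (1, 0), Z = (0, 1) — the answer is frame-independent, so this choice is without loss of generality.
1. S is the centroid of triangle YZG ⇒ S = (1/3, 1/3)
2. C is the centroid of triangle ZYS ⇒ C = (1/9, 4/9)
3. V is where the line through Y parallel to ZC meets line SG ⇒ V = (-1/9, 5/9)
2·[ZSV] = -2/9, 2·[YZC] = -1/9
[ZSV]:[YZC] = -2/9:-1/9 = 2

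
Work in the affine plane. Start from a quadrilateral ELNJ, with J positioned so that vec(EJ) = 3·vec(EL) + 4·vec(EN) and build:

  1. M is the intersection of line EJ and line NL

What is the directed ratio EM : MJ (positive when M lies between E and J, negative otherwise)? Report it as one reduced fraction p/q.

Assign E = (0, 0), L = (1, 0), N = (0, 1), J = (3, 4) — the answer is frame-independent, so this choice is without loss of generality.
1. M is the intersection of line EJ and line NL ⇒ M = (3/7, 4/7)
M = E + t·(J−E) with t = 1/7, so EM:MJ = t:(1−t) = 1/7:6/7

EM:MJ = 1/6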